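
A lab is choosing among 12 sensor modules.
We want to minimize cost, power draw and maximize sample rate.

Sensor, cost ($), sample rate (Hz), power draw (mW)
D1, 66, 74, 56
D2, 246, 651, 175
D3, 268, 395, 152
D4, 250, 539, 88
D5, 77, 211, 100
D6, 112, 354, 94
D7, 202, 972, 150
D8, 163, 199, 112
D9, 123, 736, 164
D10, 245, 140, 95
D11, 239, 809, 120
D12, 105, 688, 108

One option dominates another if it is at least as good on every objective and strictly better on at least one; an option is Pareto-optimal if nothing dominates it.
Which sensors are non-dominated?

D1: not dominated (best cost).
D2: dominated by D7 (cost 202≤246, sample rate 972≥651, power draw 150≤175).
D3: dominated by D4 (cost 250≤268, sample rate 539≥395, power draw 88≤152).
D4: not dominated.
D5: not dominated.
D6: not dominated.
D7: not dominated (best sample rate).
D8: dominated by D5 (cost 77≤163, sample rate 211≥199, power draw 100≤112).
D9: not dominated.
D10: dominated by D6 (cost 112≤245, sample rate 354≥140, power draw 94≤95).
D11: not dominated.
D12: not dominated.

D1, D4, D5, D6, D7, D9, D11, D12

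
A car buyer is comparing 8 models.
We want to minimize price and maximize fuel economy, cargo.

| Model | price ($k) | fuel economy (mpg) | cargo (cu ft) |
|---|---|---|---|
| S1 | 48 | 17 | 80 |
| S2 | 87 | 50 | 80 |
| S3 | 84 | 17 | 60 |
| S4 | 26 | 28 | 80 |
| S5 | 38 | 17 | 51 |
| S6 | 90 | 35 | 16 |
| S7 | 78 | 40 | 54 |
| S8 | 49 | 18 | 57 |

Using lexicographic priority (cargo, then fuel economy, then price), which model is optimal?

First maximize cargo: best is 80, kept {S1, S2, S4}.
Then maximize fuel economy: best is 50, kept {S2}.

S2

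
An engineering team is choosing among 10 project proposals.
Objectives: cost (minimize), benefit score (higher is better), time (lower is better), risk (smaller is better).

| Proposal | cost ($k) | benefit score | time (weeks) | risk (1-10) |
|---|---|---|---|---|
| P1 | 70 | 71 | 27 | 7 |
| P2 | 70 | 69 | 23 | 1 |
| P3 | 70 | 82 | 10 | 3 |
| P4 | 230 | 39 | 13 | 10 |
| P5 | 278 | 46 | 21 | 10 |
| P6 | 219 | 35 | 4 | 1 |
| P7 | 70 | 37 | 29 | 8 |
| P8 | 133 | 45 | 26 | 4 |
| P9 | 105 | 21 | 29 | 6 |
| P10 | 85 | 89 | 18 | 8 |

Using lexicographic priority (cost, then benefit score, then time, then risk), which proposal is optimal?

First minimize cost: best is 70, kept {P1, P2, P3, P7}.
Then maximize benefit score: best is 82, kept {P3}.

P3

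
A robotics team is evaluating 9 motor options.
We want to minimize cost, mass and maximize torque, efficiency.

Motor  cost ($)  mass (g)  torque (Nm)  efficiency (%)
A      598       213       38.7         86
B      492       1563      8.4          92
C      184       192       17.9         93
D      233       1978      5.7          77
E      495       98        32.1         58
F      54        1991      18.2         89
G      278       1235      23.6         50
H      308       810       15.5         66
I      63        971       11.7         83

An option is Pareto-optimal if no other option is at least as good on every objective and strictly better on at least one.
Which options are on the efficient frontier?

A: not dominated (best torque).
B: dominated by C (cost 184≤492, mass 192≤1563, torque 17.9≥8.4, efficiency 93≥92).
C: not dominated (best efficiency).
D: dominated by C (cost 184≤233, mass 192≤1978, torque 17.9≥5.7, efficiency 93≥77).
E: not dominated (best mass).
F: not dominated (best cost).
G: not dominated.
H: dominated by C (cost 184≤308, mass 192≤810, torque 17.9≥15.5, efficiency 93≥66).
I: not dominated.

A, C, E, F, G, I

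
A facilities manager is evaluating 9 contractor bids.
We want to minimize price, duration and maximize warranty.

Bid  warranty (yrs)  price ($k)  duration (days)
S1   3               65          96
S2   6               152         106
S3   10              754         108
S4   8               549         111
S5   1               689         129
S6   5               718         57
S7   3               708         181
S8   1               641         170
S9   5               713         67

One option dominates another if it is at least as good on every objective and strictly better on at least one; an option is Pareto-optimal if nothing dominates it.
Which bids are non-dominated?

S1, S2, S3, S4, S6, S9

S1: not dominated (best price).
S2: not dominated.
S3: not dominated (best warranty).
S4: not dominated.
S5: dominated by S1 (warranty 3≥1, price 65≤689, duration 96≤129).
S6: not dominated (best duration).
S7: dominated by S1 (warranty 3≥3, price 65≤708, duration 96≤181).
S8: dominated by S1 (warranty 3≥1, price 65≤641, duration 96≤170).
S9: not dominated.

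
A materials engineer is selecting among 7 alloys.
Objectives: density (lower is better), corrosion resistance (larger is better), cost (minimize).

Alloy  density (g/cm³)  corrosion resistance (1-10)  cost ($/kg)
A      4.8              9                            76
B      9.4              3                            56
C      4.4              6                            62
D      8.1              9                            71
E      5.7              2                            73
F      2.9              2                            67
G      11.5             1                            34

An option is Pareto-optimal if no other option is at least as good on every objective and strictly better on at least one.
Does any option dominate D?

No

A: worse on cost (76 vs 71).
B: worse on density (9.4 vs 8.1).
C: worse on corrosion resistance (6 vs 9).
E: worse on corrosion resistance (2 vs 9).
F: worse on corrosion resistance (2 vs 9).
G: worse on density (11.5 vs 8.1).
No option is at least as good as D on every objective and strictly better on one.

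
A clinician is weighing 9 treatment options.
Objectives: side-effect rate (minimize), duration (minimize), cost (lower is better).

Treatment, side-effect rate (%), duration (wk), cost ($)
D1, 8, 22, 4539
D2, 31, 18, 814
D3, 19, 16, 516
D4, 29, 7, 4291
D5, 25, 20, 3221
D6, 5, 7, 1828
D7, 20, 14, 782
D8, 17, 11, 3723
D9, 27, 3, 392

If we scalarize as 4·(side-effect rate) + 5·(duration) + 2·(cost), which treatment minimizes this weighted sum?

D1: 4·8 + 5·22 + 2·4539 = 9220
D2: 4·31 + 5·18 + 2·814 = 1842
D3: 4·19 + 5·16 + 2·516 = 1188
D4: 4·29 + 5·7 + 2·4291 = 8733
D5: 4·25 + 5·20 + 2·3221 = 6642
D6: 4·5 + 5·7 + 2·1828 = 3711
D7: 4·20 + 5·14 + 2·782 = 1714
D8: 4·17 + 5·11 + 2·3723 = 7569
D9: 4·27 + 5·3 + 2·392 = 907
Lowest: D9 at 907.

D9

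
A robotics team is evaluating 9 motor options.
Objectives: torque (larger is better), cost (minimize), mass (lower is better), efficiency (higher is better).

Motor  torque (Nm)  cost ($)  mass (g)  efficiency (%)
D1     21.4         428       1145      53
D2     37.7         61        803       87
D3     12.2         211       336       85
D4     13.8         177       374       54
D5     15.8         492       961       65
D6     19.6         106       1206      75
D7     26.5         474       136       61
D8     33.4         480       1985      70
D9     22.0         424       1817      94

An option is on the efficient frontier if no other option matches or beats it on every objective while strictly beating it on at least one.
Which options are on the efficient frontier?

D1: dominated by D2 (torque 37.7≥21.4, cost 61≤428, mass 803≤1145, efficiency 87≥53).
D2: not dominated (best torque).
D3: not dominated.
D4: not dominated.
D5: dominated by D2 (torque 37.7≥15.8, cost 61≤492, mass 803≤961, efficiency 87≥65).
D6: dominated by D2 (torque 37.7≥19.6, cost 61≤106, mass 803≤1206, efficiency 87≥75).
D7: not dominated (best mass).
D8: dominated by D2 (torque 37.7≥33.4, cost 61≤480, mass 803≤1985, efficiency 87≥70).
D9: not dominated (best efficiency).

D2, D3, D4, D7, D9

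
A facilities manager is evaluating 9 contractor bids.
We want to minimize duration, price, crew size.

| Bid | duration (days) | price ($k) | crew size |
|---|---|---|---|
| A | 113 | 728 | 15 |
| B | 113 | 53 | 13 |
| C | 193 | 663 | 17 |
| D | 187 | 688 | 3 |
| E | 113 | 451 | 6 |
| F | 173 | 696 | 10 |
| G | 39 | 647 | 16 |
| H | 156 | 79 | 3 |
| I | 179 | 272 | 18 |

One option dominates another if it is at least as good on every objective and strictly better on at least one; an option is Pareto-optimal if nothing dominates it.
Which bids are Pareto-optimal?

B, E, G, H

A: dominated by B (duration 113≤113, price 53≤728, crew size 13≤15).
B: not dominated (best price).
C: dominated by B (duration 113≤193, price 53≤663, crew size 13≤17).
D: dominated by H (duration 156≤187, price 79≤688, crew size 3≤3).
E: not dominated.
F: dominated by E (duration 113≤173, price 451≤696, crew size 6≤10).
G: not dominated (best duration).
H: not dominated.
I: dominated by B (duration 113≤179, price 53≤272, crew size 13≤18).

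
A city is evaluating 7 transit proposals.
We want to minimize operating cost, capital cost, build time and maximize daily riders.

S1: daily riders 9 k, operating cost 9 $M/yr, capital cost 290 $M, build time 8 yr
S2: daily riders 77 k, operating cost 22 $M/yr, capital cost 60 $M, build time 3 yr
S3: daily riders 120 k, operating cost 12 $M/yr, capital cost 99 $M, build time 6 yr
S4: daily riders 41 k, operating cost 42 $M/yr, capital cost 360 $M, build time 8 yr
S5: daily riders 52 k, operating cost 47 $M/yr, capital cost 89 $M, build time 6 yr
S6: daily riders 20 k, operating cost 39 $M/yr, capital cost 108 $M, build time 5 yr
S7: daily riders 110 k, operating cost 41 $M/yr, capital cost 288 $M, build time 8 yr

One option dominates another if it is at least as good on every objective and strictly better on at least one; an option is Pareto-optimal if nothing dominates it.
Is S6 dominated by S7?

No

S7 vs S6: S7 is worse on operating cost (41 vs 39), so it does not dominate S6.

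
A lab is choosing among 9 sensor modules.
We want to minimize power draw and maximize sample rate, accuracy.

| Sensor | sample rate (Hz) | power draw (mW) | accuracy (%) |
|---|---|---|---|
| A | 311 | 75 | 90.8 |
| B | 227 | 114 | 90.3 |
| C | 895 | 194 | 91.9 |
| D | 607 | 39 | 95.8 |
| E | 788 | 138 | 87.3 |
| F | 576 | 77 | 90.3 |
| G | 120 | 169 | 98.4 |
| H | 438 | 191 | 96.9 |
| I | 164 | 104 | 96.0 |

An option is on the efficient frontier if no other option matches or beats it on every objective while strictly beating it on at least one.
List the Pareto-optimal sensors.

C, D, E, G, H, I

A: dominated by D (sample rate 607≥311, power draw 39≤75, accuracy 95.8≥90.8).
B: dominated by A (sample rate 311≥227, power draw 75≤114, accuracy 90.8≥90.3).
C: not dominated (best sample rate).
D: not dominated (best power draw).
E: not dominated.
F: dominated by D (sample rate 607≥576, power draw 39≤77, accuracy 95.8≥90.3).
G: not dominated (best accuracy).
H: not dominated.
I: not dominated.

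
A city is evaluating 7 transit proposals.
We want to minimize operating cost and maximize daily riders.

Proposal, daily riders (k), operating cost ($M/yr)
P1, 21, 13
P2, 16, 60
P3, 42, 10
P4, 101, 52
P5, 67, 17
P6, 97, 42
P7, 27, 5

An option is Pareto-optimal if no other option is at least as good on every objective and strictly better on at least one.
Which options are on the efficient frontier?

P1: dominated by P3 (daily riders 42≥21, operating cost 10≤13).
P2: dominated by P1 (daily riders 21≥16, operating cost 13≤60).
P3: not dominated.
P4: not dominated (best daily riders).
P5: not dominated.
P6: not dominated.
P7: not dominated (best operating cost).

P3, P4, P5, P6, P7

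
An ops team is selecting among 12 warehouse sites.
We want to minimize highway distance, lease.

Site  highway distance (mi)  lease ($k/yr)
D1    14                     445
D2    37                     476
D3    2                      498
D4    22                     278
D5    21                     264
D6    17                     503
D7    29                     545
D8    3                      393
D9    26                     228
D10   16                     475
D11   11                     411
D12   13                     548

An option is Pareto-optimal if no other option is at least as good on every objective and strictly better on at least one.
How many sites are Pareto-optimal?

D1: dominated by D8 (highway distance 3≤14, lease 393≤445).
D2: dominated by D1 (highway distance 14≤37, lease 445≤476).
D3: not dominated (best highway distance).
D4: dominated by D5 (highway distance 21≤22, lease 264≤278).
D5: not dominated.
D6: dominated by D1 (highway distance 14≤17, lease 445≤503).
D7: dominated by D1 (highway distance 14≤29, lease 445≤545).
D8: not dominated.
D9: not dominated (best lease).
D10: dominated by D1 (highway distance 14≤16, lease 445≤475).
D11: dominated by D8 (highway distance 3≤11, lease 393≤411).
D12: dominated by D3 (highway distance 2≤13, lease 498≤548).
Pareto-optimal: D3, D5, D8, D9 → 4.

4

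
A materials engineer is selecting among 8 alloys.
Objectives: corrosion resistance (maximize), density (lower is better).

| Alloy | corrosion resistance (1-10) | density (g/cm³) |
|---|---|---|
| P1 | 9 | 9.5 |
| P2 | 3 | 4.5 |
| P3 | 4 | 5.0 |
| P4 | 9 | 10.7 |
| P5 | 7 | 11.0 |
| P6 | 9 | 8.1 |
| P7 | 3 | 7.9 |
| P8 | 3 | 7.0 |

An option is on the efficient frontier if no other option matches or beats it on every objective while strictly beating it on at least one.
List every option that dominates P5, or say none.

P1, P4, P6

P1: corrosion resistance 9≥7, density 9.5≤11.0 — dominates P5.
P4: corrosion resistance 9≥7, density 10.7≤11.0 — dominates P5.
P6: corrosion resistance 9≥7, density 8.1≤11.0 — dominates P5.
Others (P2, P3, P7, P8) are each worse than P5 on at least one objective.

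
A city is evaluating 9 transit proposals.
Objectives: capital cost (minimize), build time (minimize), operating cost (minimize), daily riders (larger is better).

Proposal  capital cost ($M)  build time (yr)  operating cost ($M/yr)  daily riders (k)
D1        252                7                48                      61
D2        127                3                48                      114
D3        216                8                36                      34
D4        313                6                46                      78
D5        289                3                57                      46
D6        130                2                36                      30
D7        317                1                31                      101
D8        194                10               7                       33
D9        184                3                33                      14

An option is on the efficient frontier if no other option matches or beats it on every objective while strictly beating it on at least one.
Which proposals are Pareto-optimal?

D2, D3, D4, D6, D7, D8, D9

D1: dominated by D2 (capital cost 127≤252, build time 3≤7, operating cost 48≤48, daily riders 114≥61).
D2: not dominated (best capital cost).
D3: not dominated.
D4: not dominated.
D5: dominated by D2 (capital cost 127≤289, build time 3≤3, operating cost 48≤57, daily riders 114≥46).
D6: not dominated.
D7: not dominated (best build time).
D8: not dominated (best operating cost).
D9: not dominated.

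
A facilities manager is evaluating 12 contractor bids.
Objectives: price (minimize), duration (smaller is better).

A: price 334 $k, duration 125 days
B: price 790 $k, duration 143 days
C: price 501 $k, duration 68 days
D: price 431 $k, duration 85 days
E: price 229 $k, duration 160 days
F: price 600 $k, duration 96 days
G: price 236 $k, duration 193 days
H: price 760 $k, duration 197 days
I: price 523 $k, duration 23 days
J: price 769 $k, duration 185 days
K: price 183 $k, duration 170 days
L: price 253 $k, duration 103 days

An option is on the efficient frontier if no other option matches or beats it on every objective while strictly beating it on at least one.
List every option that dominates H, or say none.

A: price 334≤760, duration 125≤197 — dominates H.
C: price 501≤760, duration 68≤197 — dominates H.
D: price 431≤760, duration 85≤197 — dominates H.
E: price 229≤760, duration 160≤197 — dominates H.
F: price 600≤760, duration 96≤197 — dominates H.
G: price 236≤760, duration 193≤197 — dominates H.
I: price 523≤760, duration 23≤197 — dominates H.
K: price 183≤760, duration 170≤197 — dominates H.
L: price 253≤760, duration 103≤197 — dominates H.
Others (B, J) are each worse than H on at least one objective.

A, C, D, E, F, G, I, K, L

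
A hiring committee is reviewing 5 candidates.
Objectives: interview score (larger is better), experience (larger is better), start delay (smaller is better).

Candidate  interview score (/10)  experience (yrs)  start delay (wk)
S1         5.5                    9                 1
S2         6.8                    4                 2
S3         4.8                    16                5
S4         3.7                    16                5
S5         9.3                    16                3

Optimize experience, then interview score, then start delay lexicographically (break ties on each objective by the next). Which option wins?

First maximize experience: best is 16, kept {S3, S4, S5}.
Then maximize interview score: best is 9.3, kept {S5}.

S5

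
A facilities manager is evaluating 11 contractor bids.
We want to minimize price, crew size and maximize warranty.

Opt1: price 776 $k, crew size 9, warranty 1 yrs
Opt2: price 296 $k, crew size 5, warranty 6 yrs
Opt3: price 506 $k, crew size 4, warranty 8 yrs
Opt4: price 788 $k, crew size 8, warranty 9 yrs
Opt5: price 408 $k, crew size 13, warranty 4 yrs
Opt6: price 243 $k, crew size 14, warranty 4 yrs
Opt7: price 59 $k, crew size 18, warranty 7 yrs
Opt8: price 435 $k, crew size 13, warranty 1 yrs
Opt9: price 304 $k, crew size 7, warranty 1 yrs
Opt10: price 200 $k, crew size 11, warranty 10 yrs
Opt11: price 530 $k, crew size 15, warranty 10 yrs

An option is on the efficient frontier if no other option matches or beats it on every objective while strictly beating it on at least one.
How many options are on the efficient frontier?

5

Opt1: dominated by Opt2 (price 296≤776, crew size 5≤9, warranty 6≥1).
Opt2: not dominated.
Opt3: not dominated (best crew size).
Opt4: not dominated.
Opt5: dominated by Opt2 (price 296≤408, crew size 5≤13, warranty 6≥4).
Opt6: dominated by Opt10 (price 200≤243, crew size 11≤14, warranty 10≥4).
Opt7: not dominated (best price).
Opt8: dominated by Opt2 (price 296≤435, crew size 5≤13, warranty 6≥1).
Opt9: dominated by Opt2 (price 296≤304, crew size 5≤7, warranty 6≥1).
Opt10: not dominated.
Opt11: dominated by Opt10 (price 200≤530, crew size 11≤15, warranty 10≥10).
Pareto-optimal: Opt2, Opt3, Opt4, Opt7, Opt10 → 5.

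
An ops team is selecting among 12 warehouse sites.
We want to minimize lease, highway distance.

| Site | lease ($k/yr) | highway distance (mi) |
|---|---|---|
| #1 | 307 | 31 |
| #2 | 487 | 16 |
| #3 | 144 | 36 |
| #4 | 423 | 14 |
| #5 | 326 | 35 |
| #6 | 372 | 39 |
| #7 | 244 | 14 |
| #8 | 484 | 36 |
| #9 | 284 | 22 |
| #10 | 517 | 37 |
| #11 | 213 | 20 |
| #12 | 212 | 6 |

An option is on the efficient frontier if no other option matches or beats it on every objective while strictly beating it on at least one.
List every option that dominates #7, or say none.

#12: lease 212≤244, highway distance 6≤14 — dominates #7.
Others (#1, #2, #3, #4, #5, #6, #8, #9, #10, #11) are each worse than #7 on at least one objective.

#12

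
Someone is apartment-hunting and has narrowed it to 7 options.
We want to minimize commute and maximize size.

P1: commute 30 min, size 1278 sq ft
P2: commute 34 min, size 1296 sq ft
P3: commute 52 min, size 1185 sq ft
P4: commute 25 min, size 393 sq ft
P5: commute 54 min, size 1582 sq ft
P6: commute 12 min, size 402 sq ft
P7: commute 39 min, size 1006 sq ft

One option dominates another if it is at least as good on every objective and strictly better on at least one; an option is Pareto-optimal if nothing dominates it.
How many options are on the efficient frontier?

4

P1: not dominated.
P2: not dominated.
P3: dominated by P1 (commute 30≤52, size 1278≥1185).
P4: dominated by P6 (commute 12≤25, size 402≥393).
P5: not dominated (best size).
P6: not dominated (best commute).
P7: dominated by P1 (commute 30≤39, size 1278≥1006).
Pareto-optimal: P1, P2, P5, P6 → 4.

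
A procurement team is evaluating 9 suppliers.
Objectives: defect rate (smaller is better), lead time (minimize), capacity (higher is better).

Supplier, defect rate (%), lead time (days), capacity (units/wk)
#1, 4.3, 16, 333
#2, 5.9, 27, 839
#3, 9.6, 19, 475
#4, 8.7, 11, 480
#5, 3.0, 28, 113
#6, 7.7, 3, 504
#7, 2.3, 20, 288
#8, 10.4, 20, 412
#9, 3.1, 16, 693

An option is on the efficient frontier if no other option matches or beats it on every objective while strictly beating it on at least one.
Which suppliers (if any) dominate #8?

#3: defect rate 9.6≤10.4, lead time 19≤20, capacity 475≥412 — dominates #8.
#4: defect rate 8.7≤10.4, lead time 11≤20, capacity 480≥412 — dominates #8.
#6: defect rate 7.7≤10.4, lead time 3≤20, capacity 504≥412 — dominates #8.
#9: defect rate 3.1≤10.4, lead time 16≤20, capacity 693≥412 — dominates #8.
Others (#1, #2, #5, #7) are each worse than #8 on at least one objective.

#3, #4, #6, #9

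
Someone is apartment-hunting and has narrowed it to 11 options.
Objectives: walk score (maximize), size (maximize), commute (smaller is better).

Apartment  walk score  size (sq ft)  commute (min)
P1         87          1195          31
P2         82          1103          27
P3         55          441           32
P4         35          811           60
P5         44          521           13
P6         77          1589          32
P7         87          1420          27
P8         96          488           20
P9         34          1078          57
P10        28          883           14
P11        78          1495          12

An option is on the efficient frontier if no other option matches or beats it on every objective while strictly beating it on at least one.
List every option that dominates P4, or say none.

P1: walk score 87≥35, size 1195≥811, commute 31≤60 — dominates P4.
P2: walk score 82≥35, size 1103≥811, commute 27≤60 — dominates P4.
P6: walk score 77≥35, size 1589≥811, commute 32≤60 — dominates P4.
P7: walk score 87≥35, size 1420≥811, commute 27≤60 — dominates P4.
P11: walk score 78≥35, size 1495≥811, commute 12≤60 — dominates P4.
Others (P3, P5, P8, P9, P10) are each worse than P4 on at least one objective.

P1, P2, P6, P7, P11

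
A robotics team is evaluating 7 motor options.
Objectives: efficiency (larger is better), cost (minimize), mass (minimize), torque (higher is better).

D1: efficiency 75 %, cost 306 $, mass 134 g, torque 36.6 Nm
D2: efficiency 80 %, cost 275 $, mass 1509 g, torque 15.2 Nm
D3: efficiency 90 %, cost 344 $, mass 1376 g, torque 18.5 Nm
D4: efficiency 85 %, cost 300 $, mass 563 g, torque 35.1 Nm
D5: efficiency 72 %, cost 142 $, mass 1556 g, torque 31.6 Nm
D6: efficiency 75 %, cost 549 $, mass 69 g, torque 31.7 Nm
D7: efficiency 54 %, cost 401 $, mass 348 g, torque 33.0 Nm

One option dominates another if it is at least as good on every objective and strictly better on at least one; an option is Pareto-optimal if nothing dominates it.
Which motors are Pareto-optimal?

D1: not dominated (best torque).
D2: not dominated.
D3: not dominated (best efficiency).
D4: not dominated.
D5: not dominated (best cost).
D6: not dominated (best mass).
D7: dominated by D1 (efficiency 75≥54, cost 306≤401, mass 134≤348, torque 36.6≥33.0).

D1, D2, D3, D4, D5, D6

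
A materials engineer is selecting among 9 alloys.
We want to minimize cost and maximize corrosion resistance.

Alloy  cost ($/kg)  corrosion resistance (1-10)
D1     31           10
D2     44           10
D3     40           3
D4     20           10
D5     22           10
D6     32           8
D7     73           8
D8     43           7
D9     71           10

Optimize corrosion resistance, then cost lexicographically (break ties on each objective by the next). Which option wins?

D4

First maximize corrosion resistance: best is 10, kept {D1, D2, D4, D5, D9}.
Then minimize cost: best is 20, kept {D4}.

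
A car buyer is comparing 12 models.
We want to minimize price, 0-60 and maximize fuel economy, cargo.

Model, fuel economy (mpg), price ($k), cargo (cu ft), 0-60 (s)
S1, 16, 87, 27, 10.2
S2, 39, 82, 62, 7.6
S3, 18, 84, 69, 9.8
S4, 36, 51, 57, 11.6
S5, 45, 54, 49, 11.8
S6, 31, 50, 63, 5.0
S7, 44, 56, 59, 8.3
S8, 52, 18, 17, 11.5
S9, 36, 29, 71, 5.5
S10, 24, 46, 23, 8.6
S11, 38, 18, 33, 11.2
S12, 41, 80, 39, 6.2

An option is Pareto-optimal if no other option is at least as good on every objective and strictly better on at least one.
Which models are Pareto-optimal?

S1: dominated by S2 (fuel economy 39≥16, price 82≤87, cargo 62≥27, 0-60 7.6≤10.2).
S2: not dominated.
S3: dominated by S9 (fuel economy 36≥18, price 29≤84, cargo 71≥69, 0-60 5.5≤9.8).
S4: dominated by S9 (fuel economy 36≥36, price 29≤51, cargo 71≥57, 0-60 5.5≤11.6).
S5: not dominated.
S6: not dominated (best 0-60).
S7: not dominated.
S8: not dominated (best fuel economy).
S9: not dominated (best cargo).
S10: dominated by S9 (fuel economy 36≥24, price 29≤46, cargo 71≥23, 0-60 5.5≤8.6).
S11: not dominated.
S12: not dominated.

S2, S5, S6, S7, S8, S9, S11, S12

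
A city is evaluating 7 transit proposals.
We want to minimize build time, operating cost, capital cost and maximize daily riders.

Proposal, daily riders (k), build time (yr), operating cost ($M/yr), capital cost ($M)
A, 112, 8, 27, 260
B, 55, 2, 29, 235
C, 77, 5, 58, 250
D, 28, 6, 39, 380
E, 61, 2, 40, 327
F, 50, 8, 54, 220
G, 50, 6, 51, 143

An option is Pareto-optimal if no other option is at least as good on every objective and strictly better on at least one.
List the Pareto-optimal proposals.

A: not dominated (best daily riders).
B: not dominated.
C: not dominated.
D: dominated by B (daily riders 55≥28, build time 2≤6, operating cost 29≤39, capital cost 235≤380).
E: not dominated.
F: dominated by G (daily riders 50≥50, build time 6≤8, operating cost 51≤54, capital cost 143≤220).
G: not dominated (best capital cost).

A, B, C, E, G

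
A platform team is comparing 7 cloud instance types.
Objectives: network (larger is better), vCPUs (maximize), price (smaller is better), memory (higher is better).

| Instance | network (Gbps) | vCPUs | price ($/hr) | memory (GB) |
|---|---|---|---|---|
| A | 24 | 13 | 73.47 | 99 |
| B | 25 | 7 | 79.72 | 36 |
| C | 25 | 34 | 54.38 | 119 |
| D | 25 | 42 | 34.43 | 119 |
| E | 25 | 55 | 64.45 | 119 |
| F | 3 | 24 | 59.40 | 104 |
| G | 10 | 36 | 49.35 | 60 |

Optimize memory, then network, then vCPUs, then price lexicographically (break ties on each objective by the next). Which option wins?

First maximize memory: best is 119, kept {C, D, E}.
Then maximize network: best is 25, kept {C, D, E}.
Then maximize vCPUs: best is 55, kept {E}.

E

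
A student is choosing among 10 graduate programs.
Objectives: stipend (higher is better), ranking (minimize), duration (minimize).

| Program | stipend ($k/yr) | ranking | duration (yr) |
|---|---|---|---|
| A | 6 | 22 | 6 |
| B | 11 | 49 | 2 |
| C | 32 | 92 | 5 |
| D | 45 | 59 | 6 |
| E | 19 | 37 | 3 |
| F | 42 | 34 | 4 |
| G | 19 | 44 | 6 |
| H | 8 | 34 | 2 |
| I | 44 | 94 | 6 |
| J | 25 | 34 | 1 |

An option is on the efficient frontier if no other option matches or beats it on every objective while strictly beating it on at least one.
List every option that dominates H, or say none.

J

J: stipend 25≥8, ranking 34≤34, duration 1≤2 — dominates H.
Others (A, B, C, D, E, F, G, I) are each worse than H on at least one objective.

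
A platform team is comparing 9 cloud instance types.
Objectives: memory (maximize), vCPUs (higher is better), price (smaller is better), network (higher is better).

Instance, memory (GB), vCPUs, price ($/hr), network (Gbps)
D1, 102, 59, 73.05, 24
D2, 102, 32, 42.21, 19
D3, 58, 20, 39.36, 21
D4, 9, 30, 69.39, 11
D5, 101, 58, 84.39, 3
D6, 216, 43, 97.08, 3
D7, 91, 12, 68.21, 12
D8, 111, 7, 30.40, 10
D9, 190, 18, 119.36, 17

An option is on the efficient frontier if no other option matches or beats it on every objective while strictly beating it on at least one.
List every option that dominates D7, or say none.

D2

D2: memory 102≥91, vCPUs 32≥12, price 42.21≤68.21, network 19≥12 — dominates D7.
Others (D1, D3, D4, D5, D6, D8, D9) are each worse than D7 on at least one objective.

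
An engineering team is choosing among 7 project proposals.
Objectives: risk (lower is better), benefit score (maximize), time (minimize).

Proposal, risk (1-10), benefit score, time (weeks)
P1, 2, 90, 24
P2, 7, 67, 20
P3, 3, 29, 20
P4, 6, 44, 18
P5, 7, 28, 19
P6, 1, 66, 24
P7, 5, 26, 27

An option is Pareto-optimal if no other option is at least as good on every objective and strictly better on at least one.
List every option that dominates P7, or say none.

P1: risk 2≤5, benefit score 90≥26, time 24≤27 — dominates P7.
P3: risk 3≤5, benefit score 29≥26, time 20≤27 — dominates P7.
P6: risk 1≤5, benefit score 66≥26, time 24≤27 — dominates P7.
Others (P2, P4, P5) are each worse than P7 on at least one objective.

P1, P3, P6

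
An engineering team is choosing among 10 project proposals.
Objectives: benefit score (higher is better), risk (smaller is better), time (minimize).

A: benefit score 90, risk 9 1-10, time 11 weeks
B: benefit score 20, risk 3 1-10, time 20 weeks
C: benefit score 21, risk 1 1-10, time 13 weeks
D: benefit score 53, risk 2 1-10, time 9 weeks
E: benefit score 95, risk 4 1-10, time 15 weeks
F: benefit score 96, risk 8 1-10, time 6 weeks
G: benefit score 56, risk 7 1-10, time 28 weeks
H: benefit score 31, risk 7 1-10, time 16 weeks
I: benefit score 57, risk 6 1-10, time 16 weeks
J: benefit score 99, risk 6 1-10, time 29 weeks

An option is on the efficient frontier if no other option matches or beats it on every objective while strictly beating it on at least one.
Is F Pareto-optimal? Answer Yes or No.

A: worse on benefit score (90 vs 96).
B: worse on benefit score (20 vs 96).
C: worse on benefit score (21 vs 96).
D: worse on benefit score (53 vs 96).
E: worse on benefit score (95 vs 96).
G: worse on benefit score (56 vs 96).
H: worse on benefit score (31 vs 96).
I: worse on benefit score (57 vs 96).
J: worse on time (29 vs 6).
No option is at least as good as F on every objective and strictly better on one.

Yes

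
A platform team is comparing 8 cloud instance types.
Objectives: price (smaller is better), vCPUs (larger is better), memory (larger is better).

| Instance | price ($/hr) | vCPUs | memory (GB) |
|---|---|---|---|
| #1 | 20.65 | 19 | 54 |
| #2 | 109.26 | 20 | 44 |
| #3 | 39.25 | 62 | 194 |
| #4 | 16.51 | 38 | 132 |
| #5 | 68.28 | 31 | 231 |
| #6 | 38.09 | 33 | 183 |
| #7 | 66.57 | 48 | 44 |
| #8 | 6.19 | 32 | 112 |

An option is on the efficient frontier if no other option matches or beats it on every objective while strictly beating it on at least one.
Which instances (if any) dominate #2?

#3, #4, #5, #6, #7, #8

#3: price 39.25≤109.26, vCPUs 62≥20, memory 194≥44 — dominates #2.
#4: price 16.51≤109.26, vCPUs 38≥20, memory 132≥44 — dominates #2.
#5: price 68.28≤109.26, vCPUs 31≥20, memory 231≥44 — dominates #2.
#6: price 38.09≤109.26, vCPUs 33≥20, memory 183≥44 — dominates #2.
#7: price 66.57≤109.26, vCPUs 48≥20, memory 44≥44 — dominates #2.
#8: price 6.19≤109.26, vCPUs 32≥20, memory 112≥44 — dominates #2.
Others (#1) are each worse than #2 on at least one objective.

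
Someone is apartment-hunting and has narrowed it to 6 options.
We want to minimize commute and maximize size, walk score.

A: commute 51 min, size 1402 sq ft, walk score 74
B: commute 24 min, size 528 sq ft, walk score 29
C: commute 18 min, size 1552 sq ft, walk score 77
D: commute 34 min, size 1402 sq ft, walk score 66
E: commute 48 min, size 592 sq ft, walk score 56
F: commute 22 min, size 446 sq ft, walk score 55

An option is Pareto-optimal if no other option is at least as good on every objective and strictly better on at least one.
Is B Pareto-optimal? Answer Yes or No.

No

C vs B: commute 18≤24, size 1552≥528, walk score 77≥29 — C is at least as good on every objective and strictly better on at least one, so C dominates B.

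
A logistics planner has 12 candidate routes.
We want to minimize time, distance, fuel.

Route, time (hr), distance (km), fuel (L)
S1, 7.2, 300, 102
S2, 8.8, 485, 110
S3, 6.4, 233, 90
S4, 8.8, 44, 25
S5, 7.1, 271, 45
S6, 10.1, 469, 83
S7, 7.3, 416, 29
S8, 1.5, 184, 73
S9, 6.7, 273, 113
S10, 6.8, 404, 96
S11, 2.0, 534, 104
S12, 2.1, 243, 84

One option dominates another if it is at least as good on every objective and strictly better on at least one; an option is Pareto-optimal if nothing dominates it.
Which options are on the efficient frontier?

S4, S5, S7, S8

S1: dominated by S3 (time 6.4≤7.2, distance 233≤300, fuel 90≤102).
S2: dominated by S1 (time 7.2≤8.8, distance 300≤485, fuel 102≤110).
S3: dominated by S8 (time 1.5≤6.4, distance 184≤233, fuel 73≤90).
S4: not dominated (best distance).
S5: not dominated.
S6: dominated by S4 (time 8.8≤10.1, distance 44≤469, fuel 25≤83).
S7: not dominated.
S8: not dominated (best time).
S9: dominated by S3 (time 6.4≤6.7, distance 233≤273, fuel 90≤113).
S10: dominated by S3 (time 6.4≤6.8, distance 233≤404, fuel 90≤96).
S11: dominated by S8 (time 1.5≤2.0, distance 184≤534, fuel 73≤104).
S12: dominated by S8 (time 1.5≤2.1, distance 184≤243, fuel 73≤84).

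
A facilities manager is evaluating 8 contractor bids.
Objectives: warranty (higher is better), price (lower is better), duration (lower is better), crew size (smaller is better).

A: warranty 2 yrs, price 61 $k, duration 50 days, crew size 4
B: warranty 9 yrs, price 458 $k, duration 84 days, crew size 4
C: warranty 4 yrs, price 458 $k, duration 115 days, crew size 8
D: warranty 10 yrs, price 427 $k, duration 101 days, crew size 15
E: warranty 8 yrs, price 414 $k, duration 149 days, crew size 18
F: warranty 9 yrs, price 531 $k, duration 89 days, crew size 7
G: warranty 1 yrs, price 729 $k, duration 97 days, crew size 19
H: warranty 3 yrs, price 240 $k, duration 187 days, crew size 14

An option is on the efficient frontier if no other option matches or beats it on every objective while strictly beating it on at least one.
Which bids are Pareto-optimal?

A, B, D, E, H

A: not dominated (best price).
B: not dominated.
C: dominated by B (warranty 9≥4, price 458≤458, duration 84≤115, crew size 4≤8).
D: not dominated (best warranty).
E: not dominated.
F: dominated by B (warranty 9≥9, price 458≤531, duration 84≤89, crew size 4≤7).
G: dominated by A (warranty 2≥1, price 61≤729, duration 50≤97, crew size 4≤19).
H: not dominated.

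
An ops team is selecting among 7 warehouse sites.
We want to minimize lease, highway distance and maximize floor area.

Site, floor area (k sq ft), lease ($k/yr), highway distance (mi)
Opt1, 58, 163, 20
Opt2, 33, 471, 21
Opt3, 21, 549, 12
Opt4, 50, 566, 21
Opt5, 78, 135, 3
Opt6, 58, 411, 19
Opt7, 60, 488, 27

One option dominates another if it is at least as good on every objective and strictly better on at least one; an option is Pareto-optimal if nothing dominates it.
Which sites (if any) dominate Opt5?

Opt1: worse on floor area (58 vs 78).
Opt2: worse on floor area (33 vs 78).
Opt3: worse on floor area (21 vs 78).
Opt4: worse on floor area (50 vs 78).
Opt6: worse on floor area (58 vs 78).
Opt7: worse on floor area (60 vs 78).
No option dominates Opt5.

none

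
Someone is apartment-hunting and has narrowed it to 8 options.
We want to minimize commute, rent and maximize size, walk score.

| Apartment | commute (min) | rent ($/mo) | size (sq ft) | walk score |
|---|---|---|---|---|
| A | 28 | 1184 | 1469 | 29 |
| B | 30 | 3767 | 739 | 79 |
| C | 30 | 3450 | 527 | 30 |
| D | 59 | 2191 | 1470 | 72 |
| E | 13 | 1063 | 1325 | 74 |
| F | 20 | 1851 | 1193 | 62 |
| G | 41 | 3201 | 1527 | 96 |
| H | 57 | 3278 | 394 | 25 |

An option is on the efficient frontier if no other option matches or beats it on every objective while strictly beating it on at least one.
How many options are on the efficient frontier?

A: not dominated.
B: not dominated.
C: dominated by E (commute 13≤30, rent 1063≤3450, size 1325≥527, walk score 74≥30).
D: not dominated.
E: not dominated (best commute).
F: dominated by E (commute 13≤20, rent 1063≤1851, size 1325≥1193, walk score 74≥62).
G: not dominated (best size).
H: dominated by A (commute 28≤57, rent 1184≤3278, size 1469≥394, walk score 29≥25).
Pareto-optimal: A, B, D, E, G → 5.

5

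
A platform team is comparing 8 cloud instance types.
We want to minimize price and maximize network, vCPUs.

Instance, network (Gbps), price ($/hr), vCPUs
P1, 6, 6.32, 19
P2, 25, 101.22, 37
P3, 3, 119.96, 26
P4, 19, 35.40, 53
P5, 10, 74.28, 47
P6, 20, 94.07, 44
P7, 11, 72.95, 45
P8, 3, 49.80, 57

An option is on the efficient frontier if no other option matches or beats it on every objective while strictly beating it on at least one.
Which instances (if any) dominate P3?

P2, P4, P5, P6, P7, P8

P2: network 25≥3, price 101.22≤119.96, vCPUs 37≥26 — dominates P3.
P4: network 19≥3, price 35.40≤119.96, vCPUs 53≥26 — dominates P3.
P5: network 10≥3, price 74.28≤119.96, vCPUs 47≥26 — dominates P3.
P6: network 20≥3, price 94.07≤119.96, vCPUs 44≥26 — dominates P3.
P7: network 11≥3, price 72.95≤119.96, vCPUs 45≥26 — dominates P3.
P8: network 3≥3, price 49.80≤119.96, vCPUs 57≥26 — dominates P3.
Others (P1) are each worse than P3 on at least one objective.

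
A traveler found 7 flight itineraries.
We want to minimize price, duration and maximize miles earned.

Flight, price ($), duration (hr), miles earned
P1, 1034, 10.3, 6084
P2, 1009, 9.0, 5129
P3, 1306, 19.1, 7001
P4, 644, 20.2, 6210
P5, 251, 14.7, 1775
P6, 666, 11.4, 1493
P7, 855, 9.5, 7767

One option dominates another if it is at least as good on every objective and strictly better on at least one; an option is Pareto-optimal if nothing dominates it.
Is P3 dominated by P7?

Yes

P7 vs P3: price 855≤1306, duration 9.5≤19.1, miles earned 7767≥7001 — P7 is at least as good on every objective with at least one strict improvement.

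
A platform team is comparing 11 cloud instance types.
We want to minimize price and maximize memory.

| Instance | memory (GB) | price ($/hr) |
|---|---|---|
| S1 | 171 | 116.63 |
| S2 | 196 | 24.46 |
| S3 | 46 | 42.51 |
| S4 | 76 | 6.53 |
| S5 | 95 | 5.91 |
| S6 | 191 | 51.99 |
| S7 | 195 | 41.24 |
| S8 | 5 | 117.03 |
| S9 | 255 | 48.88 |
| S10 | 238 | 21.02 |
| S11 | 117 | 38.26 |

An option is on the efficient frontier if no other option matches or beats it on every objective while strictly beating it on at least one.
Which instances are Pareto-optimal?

S5, S9, S10

S1: dominated by S2 (memory 196≥171, price 24.46≤116.63).
S2: dominated by S10 (memory 238≥196, price 21.02≤24.46).
S3: dominated by S2 (memory 196≥46, price 24.46≤42.51).
S4: dominated by S5 (memory 95≥76, price 5.91≤6.53).
S5: not dominated (best price).
S6: dominated by S2 (memory 196≥191, price 24.46≤51.99).
S7: dominated by S2 (memory 196≥195, price 24.46≤41.24).
S8: dominated by S1 (memory 171≥5, price 116.63≤117.03).
S9: not dominated (best memory).
S10: not dominated.
S11: dominated by S2 (memory 196≥117, price 24.46≤38.26).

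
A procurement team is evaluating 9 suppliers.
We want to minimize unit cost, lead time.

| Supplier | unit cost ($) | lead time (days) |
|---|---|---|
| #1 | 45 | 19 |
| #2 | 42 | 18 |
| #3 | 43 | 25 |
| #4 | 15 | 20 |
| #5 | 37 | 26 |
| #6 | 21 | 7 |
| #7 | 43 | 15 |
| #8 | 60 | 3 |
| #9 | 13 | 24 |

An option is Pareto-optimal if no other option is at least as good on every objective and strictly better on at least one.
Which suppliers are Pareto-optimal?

#4, #6, #8, #9

#1: dominated by #2 (unit cost 42≤45, lead time 18≤19).
#2: dominated by #6 (unit cost 21≤42, lead time 7≤18).
#3: dominated by #2 (unit cost 42≤43, lead time 18≤25).
#4: not dominated.
#5: dominated by #4 (unit cost 15≤37, lead time 20≤26).
#6: not dominated.
#7: dominated by #6 (unit cost 21≤43, lead time 7≤15).
#8: not dominated (best lead time).
#9: not dominated (best unit cost).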